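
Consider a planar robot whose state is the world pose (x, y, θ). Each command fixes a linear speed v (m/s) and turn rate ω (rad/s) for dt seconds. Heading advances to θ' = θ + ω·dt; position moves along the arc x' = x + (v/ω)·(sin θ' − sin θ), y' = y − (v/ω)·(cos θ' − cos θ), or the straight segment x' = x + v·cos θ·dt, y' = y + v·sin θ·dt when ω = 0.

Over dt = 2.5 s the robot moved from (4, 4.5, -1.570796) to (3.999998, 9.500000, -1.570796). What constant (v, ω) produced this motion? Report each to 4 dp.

Δθ = -1.570796 − -1.570796 = 0.000000
ω = Δθ/dt = 0.000000/2.5 = 0.0000
ω = 0 → v = (Δx·cos θ + Δy·sin θ)/dt = -2.0000

v = -2.0000, ω = 0.0000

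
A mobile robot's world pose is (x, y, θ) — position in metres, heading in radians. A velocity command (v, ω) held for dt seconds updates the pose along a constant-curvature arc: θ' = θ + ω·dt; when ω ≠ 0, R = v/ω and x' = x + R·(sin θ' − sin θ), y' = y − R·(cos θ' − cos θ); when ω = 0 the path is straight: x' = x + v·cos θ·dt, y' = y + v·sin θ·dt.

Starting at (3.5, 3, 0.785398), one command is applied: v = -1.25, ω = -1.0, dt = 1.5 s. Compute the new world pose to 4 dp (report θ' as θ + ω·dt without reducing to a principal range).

θ' = 0.7854 + -1.0·1.5 = -0.7146
R = v/ω = -1.25/-1.0 = 1.2500
x' = 3.5 + 1.2500·(sin -0.7146 − sin 0.7854) = 1.7970
y' = 3 − 1.2500·(cos -0.7146 − cos 0.7854) = 2.9397

(1.7970, 2.9397, -0.7146)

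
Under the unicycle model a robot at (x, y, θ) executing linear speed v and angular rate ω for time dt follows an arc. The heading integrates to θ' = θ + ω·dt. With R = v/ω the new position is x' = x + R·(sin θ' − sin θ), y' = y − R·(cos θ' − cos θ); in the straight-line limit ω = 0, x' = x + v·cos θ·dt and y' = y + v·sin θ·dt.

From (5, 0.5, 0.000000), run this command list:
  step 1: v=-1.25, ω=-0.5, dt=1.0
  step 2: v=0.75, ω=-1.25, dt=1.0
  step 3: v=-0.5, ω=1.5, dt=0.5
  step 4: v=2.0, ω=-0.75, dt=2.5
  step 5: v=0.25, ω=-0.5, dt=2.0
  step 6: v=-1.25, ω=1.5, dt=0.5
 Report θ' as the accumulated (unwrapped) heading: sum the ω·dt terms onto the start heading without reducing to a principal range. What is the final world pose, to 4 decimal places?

(2.6205, -3.7045, -3.1250)

step 1: θ'=-0.5000 (R=2.5000) → pose (3.8014, 0.8060, -0.5000)
step 2: θ'=-1.7500 (R=-0.6000) → pose (4.1042, 0.1725, -1.7500)
step 3: θ'=-1.0000 (R=-0.3333) → pose (4.0567, 0.4121, -1.0000)
step 4: θ'=-2.8750 (R=-2.6667) → pose (2.5153, -3.6012, -2.8750)
step 5: θ'=-3.8750 (R=-0.5000) → pose (2.0488, -3.4903, -3.8750)
step 6: θ'=-3.1250 (R=-0.8333) → pose (2.6205, -3.7045, -3.1250)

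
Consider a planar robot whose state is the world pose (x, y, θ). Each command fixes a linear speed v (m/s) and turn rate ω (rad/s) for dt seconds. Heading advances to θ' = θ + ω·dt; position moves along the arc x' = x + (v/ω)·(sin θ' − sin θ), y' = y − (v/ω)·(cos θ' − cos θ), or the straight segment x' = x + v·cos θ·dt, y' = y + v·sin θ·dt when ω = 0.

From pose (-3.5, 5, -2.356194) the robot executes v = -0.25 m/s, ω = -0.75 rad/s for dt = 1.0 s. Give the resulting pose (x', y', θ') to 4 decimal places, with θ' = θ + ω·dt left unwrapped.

(-3.2761, 5.0974, -3.1062)

θ' = -2.3562 + -0.75·1.0 = -3.1062
R = v/ω = -0.25/-0.75 = 0.3333
x' = -3.5 + 0.3333·(sin -3.1062 − sin -2.3562) = -3.2761
y' = 5 − 0.3333·(cos -3.1062 − cos -2.3562) = 5.0974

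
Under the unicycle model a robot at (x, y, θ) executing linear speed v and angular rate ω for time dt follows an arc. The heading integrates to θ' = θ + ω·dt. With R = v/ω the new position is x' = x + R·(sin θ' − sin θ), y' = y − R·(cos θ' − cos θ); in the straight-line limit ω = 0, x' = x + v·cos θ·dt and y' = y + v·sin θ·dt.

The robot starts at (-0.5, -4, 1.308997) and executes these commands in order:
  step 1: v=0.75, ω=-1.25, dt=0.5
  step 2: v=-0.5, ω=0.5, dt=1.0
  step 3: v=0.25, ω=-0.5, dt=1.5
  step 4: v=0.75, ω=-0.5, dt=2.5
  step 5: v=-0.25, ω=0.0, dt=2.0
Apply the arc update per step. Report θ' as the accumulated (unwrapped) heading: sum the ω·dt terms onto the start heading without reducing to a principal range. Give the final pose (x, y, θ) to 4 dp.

(1.0398, -3.7921, -0.8160)

step 1: θ'=0.6840 (R=-0.6000) → pose (-0.2996, -3.6903, 0.6840)
step 2: θ'=1.1840 (R=-1.0000) → pose (-0.5938, -4.0881, 1.1840)
step 3: θ'=0.4340 (R=-0.5000) → pose (-0.3410, -3.8231, 0.4340)
step 4: θ'=-0.8160 (R=-1.5000) → pose (1.3824, -4.1563, -0.8160)
step 5: θ'=-0.8160 (straight) → pose (1.0398, -3.7921, -0.8160)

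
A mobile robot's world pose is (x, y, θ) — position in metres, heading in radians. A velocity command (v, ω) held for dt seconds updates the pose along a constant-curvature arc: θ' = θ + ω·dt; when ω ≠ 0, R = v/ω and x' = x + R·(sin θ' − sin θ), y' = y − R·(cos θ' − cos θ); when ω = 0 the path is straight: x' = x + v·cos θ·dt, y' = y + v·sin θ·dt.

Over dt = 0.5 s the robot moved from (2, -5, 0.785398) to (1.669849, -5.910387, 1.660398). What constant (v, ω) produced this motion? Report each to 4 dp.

Δθ = 1.660398 − 0.785398 = 0.875000
ω = Δθ/dt = 0.875000/0.5 = 1.7500
R = −Δy/(cos θ' − cos θ) = -1.1429
v = R·ω = -1.1429·1.7500 = -2.0000

v = -2.0000, ω = 1.7500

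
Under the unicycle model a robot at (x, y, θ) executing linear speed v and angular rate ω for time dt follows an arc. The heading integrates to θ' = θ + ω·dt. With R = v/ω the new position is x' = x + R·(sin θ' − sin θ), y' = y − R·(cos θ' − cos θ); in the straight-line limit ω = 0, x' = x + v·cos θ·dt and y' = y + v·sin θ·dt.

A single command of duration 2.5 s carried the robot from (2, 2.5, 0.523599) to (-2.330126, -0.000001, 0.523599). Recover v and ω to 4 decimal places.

v = -2.0000, ω = 0.0000

Δθ = 0.523599 − 0.523599 = 0.000000
ω = Δθ/dt = 0.000000/2.5 = 0.0000
ω = 0 → v = (Δx·cos θ + Δy·sin θ)/dt = -2.0000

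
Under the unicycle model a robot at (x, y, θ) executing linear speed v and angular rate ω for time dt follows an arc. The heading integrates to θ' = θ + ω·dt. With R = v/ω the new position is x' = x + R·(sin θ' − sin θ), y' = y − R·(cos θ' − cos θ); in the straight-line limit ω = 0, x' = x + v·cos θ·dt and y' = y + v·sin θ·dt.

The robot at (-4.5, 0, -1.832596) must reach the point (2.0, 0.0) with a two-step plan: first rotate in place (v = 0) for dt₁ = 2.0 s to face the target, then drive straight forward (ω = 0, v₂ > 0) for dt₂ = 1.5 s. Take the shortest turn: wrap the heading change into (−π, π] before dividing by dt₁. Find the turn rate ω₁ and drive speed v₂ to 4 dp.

ω₁ = 0.9163, v₂ = 4.3333

heading to target = atan2(0−0, 2−-4.5) = 0.0000
Δθ = wrap(0.0000 − -1.8326) = 1.8326; ω₁ = Δθ/dt₁ = 0.9163
distance = √((2−-4.5)² + (0−0)²) = 6.5000; v₂ = distance/dt₂ = 4.3333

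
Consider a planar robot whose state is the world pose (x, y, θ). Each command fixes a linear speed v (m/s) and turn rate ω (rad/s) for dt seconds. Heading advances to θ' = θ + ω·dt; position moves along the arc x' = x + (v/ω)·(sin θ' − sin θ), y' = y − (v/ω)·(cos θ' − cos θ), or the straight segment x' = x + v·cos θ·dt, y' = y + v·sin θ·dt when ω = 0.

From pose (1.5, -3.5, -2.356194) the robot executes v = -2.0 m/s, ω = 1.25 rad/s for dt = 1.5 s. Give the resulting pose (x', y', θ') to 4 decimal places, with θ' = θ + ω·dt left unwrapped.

(1.1092, -0.9503, -0.4812)

θ' = -2.3562 + 1.25·1.5 = -0.4812
R = v/ω = -2.0/1.25 = -1.6000
x' = 1.5 + -1.6000·(sin -0.4812 − sin -2.3562) = 1.1092
y' = -3.5 − -1.6000·(cos -0.4812 − cos -2.3562) = -0.9503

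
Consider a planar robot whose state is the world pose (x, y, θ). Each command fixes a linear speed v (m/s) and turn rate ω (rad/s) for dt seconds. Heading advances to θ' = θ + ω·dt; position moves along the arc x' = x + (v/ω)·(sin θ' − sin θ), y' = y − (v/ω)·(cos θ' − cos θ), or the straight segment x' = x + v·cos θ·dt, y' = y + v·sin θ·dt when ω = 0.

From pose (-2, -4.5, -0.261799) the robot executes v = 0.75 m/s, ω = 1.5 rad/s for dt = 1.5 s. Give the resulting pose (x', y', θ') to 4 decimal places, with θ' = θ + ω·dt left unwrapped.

θ' = -0.2618 + 1.5·1.5 = 1.9882
R = v/ω = 0.75/1.5 = 0.5000
x' = -2 + 0.5000·(sin 1.9882 − sin -0.2618) = -1.4135
y' = -4.5 − 0.5000·(cos 1.9882 − cos -0.2618) = -3.8143

(-1.4135, -3.8143, 1.9882)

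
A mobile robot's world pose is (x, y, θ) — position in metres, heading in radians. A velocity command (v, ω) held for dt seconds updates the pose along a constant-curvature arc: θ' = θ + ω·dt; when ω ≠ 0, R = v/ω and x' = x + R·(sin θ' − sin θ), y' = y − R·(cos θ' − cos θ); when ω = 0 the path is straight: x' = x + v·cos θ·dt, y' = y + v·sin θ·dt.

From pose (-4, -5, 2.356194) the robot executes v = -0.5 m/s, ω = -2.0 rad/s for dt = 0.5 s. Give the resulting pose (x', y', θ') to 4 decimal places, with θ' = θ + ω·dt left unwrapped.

θ' = 2.3562 + -2.0·0.5 = 1.3562
R = v/ω = -0.5/-2.0 = 0.2500
x' = -4 + 0.2500·(sin 1.3562 − sin 2.3562) = -3.9325
y' = -5 − 0.2500·(cos 1.3562 − cos 2.3562) = -5.2300

(-3.9325, -5.2300, 1.3562)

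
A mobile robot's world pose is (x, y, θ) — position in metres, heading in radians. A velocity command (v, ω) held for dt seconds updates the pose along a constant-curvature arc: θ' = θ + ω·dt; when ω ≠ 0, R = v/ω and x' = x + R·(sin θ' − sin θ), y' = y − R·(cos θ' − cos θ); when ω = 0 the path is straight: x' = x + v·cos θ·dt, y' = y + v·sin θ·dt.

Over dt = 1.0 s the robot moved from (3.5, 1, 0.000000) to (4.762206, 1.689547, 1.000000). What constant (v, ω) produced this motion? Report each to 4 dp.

Δθ = 1.000000 − 0.000000 = 1.000000
ω = Δθ/dt = 1.000000/1.0 = 1.0000
R = Δx/(sin θ' − sin θ) = 1.5000
v = R·ω = 1.5000·1.0000 = 1.5000

v = 1.5000, ω = 1.0000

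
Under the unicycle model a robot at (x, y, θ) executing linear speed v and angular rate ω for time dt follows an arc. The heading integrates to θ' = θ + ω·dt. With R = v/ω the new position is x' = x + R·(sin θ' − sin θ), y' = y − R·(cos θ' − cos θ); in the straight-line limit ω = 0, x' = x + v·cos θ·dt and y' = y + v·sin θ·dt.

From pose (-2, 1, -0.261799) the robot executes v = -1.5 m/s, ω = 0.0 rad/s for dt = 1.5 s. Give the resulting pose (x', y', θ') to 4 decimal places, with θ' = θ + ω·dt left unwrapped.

θ' = -0.2618 + 0.0·1.5 = -0.2618
ω = 0 → straight: x' = -2 + -1.5·cos(-0.2618)·1.5 = -4.1733
y' = 1 + -1.5·sin(-0.2618)·1.5 = 1.5823

(-4.1733, 1.5823, -0.2618)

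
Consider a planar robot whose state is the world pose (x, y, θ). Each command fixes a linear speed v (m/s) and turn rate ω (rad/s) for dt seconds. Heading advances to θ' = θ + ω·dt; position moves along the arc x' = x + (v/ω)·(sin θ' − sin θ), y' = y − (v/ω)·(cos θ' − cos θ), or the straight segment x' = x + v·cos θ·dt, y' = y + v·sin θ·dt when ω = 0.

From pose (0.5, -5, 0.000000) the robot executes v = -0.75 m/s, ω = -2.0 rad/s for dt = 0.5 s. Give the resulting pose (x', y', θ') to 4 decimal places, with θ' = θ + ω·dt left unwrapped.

θ' = 0.0000 + -2.0·0.5 = -1.0000
R = v/ω = -0.75/-2.0 = 0.3750
x' = 0.5 + 0.3750·(sin -1.0000 − sin 0.0000) = 0.1844
y' = -5 − 0.3750·(cos -1.0000 − cos 0.0000) = -4.8276

(0.1844, -4.8276, -1.0000)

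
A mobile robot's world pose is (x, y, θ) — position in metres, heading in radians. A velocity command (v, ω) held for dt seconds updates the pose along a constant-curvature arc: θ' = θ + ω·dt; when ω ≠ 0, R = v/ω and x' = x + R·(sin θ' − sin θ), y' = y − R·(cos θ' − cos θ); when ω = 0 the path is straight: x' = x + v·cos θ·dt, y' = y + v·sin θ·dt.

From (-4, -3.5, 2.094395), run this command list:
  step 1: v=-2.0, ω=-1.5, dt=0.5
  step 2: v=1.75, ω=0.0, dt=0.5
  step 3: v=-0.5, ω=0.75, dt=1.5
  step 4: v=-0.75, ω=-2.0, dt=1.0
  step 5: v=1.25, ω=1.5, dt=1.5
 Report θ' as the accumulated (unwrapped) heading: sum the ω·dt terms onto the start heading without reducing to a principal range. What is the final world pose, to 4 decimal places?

step 1: θ'=1.3444 (R=1.3333) → pose (-3.8554, -4.4660, 1.3444)
step 2: θ'=1.3444 (straight) → pose (-3.6590, -3.6133, 1.3444)
step 3: θ'=2.4694 (R=-0.6667) → pose (-3.4245, -4.2846, 2.4694)
step 4: θ'=0.4694 (R=0.3750) → pose (-3.4883, -4.9124, 0.4694)
step 5: θ'=2.7194 (R=0.8333) → pose (-3.5238, -3.4091, 2.7194)

(-3.5238, -3.4091, 2.7194)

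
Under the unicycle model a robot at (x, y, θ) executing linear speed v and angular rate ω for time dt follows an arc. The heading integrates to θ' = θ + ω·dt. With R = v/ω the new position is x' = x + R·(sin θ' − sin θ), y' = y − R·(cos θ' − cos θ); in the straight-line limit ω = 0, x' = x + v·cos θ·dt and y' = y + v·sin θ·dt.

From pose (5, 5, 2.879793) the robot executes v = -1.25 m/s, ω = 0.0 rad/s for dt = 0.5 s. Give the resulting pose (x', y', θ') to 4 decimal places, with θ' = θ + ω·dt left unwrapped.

(5.6037, 4.8382, 2.8798)

θ' = 2.8798 + 0.0·0.5 = 2.8798
ω = 0 → straight: x' = 5 + -1.25·cos(2.8798)·0.5 = 5.6037
y' = 5 + -1.25·sin(2.8798)·0.5 = 4.8382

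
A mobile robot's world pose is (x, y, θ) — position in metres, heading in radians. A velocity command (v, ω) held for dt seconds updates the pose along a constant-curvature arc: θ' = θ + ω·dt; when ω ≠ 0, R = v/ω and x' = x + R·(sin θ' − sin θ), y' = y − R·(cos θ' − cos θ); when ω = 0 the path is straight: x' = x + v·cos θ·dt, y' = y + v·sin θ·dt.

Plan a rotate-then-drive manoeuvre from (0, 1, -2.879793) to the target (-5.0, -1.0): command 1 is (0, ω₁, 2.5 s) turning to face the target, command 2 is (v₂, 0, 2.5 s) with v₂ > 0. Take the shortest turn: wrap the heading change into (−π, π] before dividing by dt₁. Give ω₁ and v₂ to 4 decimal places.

heading to target = atan2(-1−1, -5−0) = -2.7611
Δθ = wrap(-2.7611 − -2.8798) = 0.1187; ω₁ = Δθ/dt₁ = 0.0475
distance = √((-5−0)² + (-1−1)²) = 5.3852; v₂ = distance/dt₂ = 2.1541

ω₁ = 0.0475, v₂ = 2.1541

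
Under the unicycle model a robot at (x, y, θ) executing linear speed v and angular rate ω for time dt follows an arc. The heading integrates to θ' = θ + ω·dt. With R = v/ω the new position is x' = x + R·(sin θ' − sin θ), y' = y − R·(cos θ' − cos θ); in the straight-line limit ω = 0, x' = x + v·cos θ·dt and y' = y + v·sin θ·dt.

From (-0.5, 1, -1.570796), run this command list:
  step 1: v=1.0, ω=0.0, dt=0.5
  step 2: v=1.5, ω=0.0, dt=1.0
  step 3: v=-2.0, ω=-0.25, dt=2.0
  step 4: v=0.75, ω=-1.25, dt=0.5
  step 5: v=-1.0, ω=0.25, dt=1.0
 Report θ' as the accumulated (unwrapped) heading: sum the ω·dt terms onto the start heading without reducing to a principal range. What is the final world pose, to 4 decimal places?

(1.0508, 3.1206, -2.4458)

step 1: θ'=-1.5708 (straight) → pose (-0.5000, 0.5000, -1.5708)
step 2: θ'=-1.5708 (straight) → pose (-0.5000, -1.0000, -1.5708)
step 3: θ'=-2.0708 (R=8.0000) → pose (0.4793, 2.8354, -2.0708)
step 4: θ'=-2.6958 (R=-0.6000) → pose (0.2115, 2.5817, -2.6958)
step 5: θ'=-2.4458 (R=-4.0000) → pose (1.0508, 3.1206, -2.4458)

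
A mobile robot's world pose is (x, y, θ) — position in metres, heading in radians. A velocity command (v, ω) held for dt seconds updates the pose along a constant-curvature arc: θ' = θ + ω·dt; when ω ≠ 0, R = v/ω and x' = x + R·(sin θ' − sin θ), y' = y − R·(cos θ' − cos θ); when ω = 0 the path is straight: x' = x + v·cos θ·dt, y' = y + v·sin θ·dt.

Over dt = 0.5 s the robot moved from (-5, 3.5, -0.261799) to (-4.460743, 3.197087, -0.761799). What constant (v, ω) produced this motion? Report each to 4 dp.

v = 1.2500, ω = -1.0000

Δθ = -0.761799 − -0.261799 = -0.500000
ω = Δθ/dt = -0.500000/0.5 = -1.0000
R = Δx/(sin θ' − sin θ) = -1.2500
v = R·ω = -1.2500·-1.0000 = 1.2500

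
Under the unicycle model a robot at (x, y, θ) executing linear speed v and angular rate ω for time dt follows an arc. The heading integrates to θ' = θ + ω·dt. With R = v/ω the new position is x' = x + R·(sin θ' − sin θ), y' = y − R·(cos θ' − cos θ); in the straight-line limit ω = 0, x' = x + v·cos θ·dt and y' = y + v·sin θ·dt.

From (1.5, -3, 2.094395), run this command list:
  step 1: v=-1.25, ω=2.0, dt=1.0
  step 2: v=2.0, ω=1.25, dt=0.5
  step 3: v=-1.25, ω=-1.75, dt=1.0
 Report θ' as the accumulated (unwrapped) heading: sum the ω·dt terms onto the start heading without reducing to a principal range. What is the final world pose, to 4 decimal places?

step 1: θ'=4.0944 (R=-0.6250) → pose (2.5507, -3.0496, 4.0944)
step 2: θ'=4.7194 (R=1.6000) → pose (2.2548, -3.9879, 4.7194)
step 3: θ'=2.9694 (R=0.7143) → pose (3.0914, -3.2792, 2.9694)

(3.0914, -3.2792, 2.9694)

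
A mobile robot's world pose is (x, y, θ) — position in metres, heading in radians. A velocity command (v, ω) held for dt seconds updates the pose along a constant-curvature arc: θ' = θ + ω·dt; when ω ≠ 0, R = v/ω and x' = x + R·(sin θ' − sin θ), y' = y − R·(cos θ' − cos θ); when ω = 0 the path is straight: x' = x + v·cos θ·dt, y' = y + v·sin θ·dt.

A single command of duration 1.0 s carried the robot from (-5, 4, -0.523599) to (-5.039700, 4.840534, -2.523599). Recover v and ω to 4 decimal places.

Δθ = -2.523599 − -0.523599 = -2.000000
ω = Δθ/dt = -2.000000/1.0 = -2.0000
R = −Δy/(cos θ' − cos θ) = 0.5000
v = R·ω = 0.5000·-2.0000 = -1.0000

v = -1.0000, ω = -2.0000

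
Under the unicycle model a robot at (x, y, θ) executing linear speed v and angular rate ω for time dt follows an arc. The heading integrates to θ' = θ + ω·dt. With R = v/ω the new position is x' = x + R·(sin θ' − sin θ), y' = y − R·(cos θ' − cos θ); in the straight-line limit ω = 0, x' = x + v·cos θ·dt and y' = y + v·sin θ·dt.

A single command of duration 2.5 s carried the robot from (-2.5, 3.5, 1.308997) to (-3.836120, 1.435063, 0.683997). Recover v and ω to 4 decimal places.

v = -1.0000, ω = -0.2500

Δθ = 0.683997 − 1.308997 = -0.625000
ω = Δθ/dt = -0.625000/2.5 = -0.2500
R = −Δy/(cos θ' − cos θ) = 4.0000
v = R·ω = 4.0000·-0.2500 = -1.0000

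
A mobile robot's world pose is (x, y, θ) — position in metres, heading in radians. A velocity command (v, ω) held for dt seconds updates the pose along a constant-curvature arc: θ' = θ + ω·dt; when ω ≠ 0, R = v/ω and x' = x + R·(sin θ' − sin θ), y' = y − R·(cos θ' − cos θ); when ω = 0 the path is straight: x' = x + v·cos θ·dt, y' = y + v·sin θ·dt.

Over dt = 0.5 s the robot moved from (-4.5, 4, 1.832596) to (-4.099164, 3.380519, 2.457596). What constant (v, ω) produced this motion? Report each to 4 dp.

v = -1.5000, ω = 1.2500

Δθ = 2.457596 − 1.832596 = 0.625000
ω = Δθ/dt = 0.625000/0.5 = 1.2500
R = −Δy/(cos θ' − cos θ) = -1.2000
v = R·ω = -1.2000·1.2500 = -1.5000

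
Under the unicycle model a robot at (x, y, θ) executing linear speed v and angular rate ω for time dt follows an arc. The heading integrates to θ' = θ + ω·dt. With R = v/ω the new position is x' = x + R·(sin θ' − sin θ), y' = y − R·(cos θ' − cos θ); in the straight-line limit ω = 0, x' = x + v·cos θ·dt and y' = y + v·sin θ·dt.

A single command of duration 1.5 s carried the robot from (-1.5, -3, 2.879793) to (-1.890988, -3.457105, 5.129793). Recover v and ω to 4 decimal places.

v = 0.5000, ω = 1.5000

Δθ = 5.129793 − 2.879793 = 2.250000
ω = Δθ/dt = 2.250000/1.5 = 1.5000
R = −Δy/(cos θ' − cos θ) = 0.3333
v = R·ω = 0.3333·1.5000 = 0.5000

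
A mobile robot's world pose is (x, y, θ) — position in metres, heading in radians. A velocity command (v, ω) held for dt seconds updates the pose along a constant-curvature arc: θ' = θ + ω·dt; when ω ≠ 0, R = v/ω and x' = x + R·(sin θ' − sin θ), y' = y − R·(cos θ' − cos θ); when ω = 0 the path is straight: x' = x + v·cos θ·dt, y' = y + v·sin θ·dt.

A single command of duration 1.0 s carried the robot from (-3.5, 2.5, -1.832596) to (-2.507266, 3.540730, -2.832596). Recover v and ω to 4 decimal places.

v = -1.5000, ω = -1.0000

Δθ = -2.832596 − -1.832596 = -1.000000
ω = Δθ/dt = -1.000000/1.0 = -1.0000
R = −Δy/(cos θ' − cos θ) = 1.5000
v = R·ω = 1.5000·-1.0000 = -1.5000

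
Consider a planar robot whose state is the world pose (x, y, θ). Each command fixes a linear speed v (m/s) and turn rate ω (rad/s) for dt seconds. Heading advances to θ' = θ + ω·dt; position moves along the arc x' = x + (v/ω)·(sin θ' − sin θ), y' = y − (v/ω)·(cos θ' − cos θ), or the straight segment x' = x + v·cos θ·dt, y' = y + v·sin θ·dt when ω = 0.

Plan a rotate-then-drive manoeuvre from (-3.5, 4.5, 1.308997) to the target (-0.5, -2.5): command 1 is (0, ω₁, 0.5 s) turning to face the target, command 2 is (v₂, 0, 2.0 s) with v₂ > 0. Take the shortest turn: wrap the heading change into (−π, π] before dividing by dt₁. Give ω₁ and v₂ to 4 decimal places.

heading to target = atan2(-2.5−4.5, -0.5−-3.5) = -1.1659
Δθ = wrap(-1.1659 − 1.3090) = -2.4749; ω₁ = Δθ/dt₁ = -4.9498
distance = √((-0.5−-3.5)² + (-2.5−4.5)²) = 7.6158; v₂ = distance/dt₂ = 3.8079

ω₁ = -4.9498, v₂ = 3.8079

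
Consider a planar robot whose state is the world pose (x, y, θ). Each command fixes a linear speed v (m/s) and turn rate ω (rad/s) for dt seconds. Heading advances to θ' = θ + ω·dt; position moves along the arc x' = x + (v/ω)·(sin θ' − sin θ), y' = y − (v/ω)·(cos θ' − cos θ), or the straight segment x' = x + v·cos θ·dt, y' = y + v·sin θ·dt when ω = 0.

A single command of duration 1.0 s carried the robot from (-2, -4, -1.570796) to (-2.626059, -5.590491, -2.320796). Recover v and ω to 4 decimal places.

Δθ = -2.320796 − -1.570796 = -0.750000
ω = Δθ/dt = -0.750000/1.0 = -0.7500
R = −Δy/(cos θ' − cos θ) = -2.3333
v = R·ω = -2.3333·-0.7500 = 1.7500

v = 1.7500, ω = -0.7500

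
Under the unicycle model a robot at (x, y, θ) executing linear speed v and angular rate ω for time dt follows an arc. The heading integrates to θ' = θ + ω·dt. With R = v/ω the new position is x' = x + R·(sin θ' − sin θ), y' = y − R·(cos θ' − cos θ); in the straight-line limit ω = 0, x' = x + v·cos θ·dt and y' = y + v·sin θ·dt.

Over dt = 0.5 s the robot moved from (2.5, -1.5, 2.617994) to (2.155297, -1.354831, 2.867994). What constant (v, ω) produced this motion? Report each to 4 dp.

v = 0.7500, ω = 0.5000

Δθ = 2.867994 − 2.617994 = 0.250000
ω = Δθ/dt = 0.250000/0.5 = 0.5000
R = Δx/(sin θ' − sin θ) = 1.5000
v = R·ω = 1.5000·0.5000 = 0.7500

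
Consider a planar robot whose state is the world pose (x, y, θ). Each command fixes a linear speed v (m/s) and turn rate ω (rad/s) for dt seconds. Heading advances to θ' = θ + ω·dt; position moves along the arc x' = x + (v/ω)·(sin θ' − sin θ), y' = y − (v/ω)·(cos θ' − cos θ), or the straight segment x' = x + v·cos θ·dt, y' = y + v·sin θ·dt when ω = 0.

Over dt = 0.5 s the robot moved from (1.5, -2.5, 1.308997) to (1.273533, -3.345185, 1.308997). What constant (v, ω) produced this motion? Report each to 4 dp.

v = -1.7500, ω = 0.0000

Δθ = 1.308997 − 1.308997 = 0.000000
ω = Δθ/dt = 0.000000/0.5 = 0.0000
ω = 0 → v = (Δx·cos θ + Δy·sin θ)/dt = -1.7500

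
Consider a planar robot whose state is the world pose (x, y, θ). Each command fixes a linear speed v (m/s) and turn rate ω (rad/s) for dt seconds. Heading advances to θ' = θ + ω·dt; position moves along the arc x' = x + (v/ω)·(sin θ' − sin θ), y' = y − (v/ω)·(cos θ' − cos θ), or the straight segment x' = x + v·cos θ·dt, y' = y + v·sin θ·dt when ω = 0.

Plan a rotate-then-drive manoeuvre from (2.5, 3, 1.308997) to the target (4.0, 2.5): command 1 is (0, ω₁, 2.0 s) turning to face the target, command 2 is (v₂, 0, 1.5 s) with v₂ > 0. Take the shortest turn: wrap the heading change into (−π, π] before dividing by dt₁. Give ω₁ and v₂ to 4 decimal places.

ω₁ = -0.8154, v₂ = 1.0541

heading to target = atan2(2.5−3, 4−2.5) = -0.3218
Δθ = wrap(-0.3218 − 1.3090) = -1.6307; ω₁ = Δθ/dt₁ = -0.8154
distance = √((4−2.5)² + (2.5−3)²) = 1.5811; v₂ = distance/dt₂ = 1.0541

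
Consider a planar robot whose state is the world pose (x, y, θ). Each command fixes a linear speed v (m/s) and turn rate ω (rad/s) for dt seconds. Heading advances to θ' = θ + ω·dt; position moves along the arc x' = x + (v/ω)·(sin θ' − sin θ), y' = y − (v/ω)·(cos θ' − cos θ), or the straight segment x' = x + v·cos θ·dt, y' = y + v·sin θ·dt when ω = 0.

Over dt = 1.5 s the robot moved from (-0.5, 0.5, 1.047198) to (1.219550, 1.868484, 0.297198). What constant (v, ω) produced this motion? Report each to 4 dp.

v = 1.5000, ω = -0.5000

Δθ = 0.297198 − 1.047198 = -0.750000
ω = Δθ/dt = -0.750000/1.5 = -0.5000
R = Δx/(sin θ' − sin θ) = -3.0000
v = R·ω = -3.0000·-0.5000 = 1.5000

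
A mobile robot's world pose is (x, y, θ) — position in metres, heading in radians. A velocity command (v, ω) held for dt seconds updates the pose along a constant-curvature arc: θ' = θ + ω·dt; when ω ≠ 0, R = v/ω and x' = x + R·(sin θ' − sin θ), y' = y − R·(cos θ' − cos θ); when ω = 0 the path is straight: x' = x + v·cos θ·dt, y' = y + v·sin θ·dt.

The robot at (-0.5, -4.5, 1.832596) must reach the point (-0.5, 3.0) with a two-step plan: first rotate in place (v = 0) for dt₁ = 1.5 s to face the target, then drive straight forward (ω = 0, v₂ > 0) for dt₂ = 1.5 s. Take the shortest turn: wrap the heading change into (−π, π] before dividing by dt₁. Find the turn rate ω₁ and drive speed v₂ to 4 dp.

ω₁ = -0.1745, v₂ = 5.0000

heading to target = atan2(3−-4.5, -0.5−-0.5) = 1.5708
Δθ = wrap(1.5708 − 1.8326) = -0.2618; ω₁ = Δθ/dt₁ = -0.1745
distance = √((-0.5−-0.5)² + (3−-4.5)²) = 7.5000; v₂ = distance/dt₂ = 5.0000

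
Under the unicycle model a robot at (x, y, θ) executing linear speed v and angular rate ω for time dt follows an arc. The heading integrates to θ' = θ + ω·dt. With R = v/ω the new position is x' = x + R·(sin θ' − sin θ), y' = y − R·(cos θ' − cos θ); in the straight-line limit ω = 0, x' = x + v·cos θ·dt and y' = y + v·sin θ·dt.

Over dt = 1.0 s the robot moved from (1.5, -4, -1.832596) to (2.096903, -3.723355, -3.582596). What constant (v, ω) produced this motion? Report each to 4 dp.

v = -0.7500, ω = -1.7500

Δθ = -3.582596 − -1.832596 = -1.750000
ω = Δθ/dt = -1.750000/1.0 = -1.7500
R = Δx/(sin θ' − sin θ) = 0.4286
v = R·ω = 0.4286·-1.7500 = -0.7500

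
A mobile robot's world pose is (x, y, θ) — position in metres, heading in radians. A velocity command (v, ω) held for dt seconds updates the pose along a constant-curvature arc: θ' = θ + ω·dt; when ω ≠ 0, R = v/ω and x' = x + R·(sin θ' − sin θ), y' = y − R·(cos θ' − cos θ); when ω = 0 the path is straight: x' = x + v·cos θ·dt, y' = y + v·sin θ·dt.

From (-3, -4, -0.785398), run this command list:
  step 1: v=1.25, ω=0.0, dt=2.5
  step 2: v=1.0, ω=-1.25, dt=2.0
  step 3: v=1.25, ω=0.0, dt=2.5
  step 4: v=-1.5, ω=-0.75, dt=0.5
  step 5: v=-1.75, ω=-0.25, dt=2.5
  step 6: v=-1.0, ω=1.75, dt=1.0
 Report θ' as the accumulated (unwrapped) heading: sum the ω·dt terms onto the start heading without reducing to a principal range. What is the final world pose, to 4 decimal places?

(-0.1120, -10.7747, -2.5354)

step 1: θ'=-0.7854 (straight) → pose (-0.7903, -6.2097, -0.7854)
step 2: θ'=-3.2854 (R=-0.8000) → pose (-1.4706, -7.5671, -3.2854)
step 3: θ'=-3.2854 (straight) → pose (-4.5634, -7.1193, -3.2854)
step 4: θ'=-3.6604 (R=2.0000) → pose (-3.8583, -7.3618, -3.6604)
step 5: θ'=-4.2854 (R=7.0000) → pose (-0.9577, -10.5418, -4.2854)
step 6: θ'=-2.5354 (R=-0.5714) → pose (-0.1120, -10.7747, -2.5354)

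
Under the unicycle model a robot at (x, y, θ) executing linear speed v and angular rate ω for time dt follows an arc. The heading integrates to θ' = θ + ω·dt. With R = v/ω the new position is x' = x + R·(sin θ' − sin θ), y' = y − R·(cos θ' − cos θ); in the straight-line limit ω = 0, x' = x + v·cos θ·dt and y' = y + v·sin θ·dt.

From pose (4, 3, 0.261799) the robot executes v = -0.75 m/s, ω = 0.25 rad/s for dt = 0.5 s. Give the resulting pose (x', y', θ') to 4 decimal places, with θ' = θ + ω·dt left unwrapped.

θ' = 0.2618 + 0.25·0.5 = 0.3868
R = v/ω = -0.75/0.25 = -3.0000
x' = 4 + -3.0000·(sin 0.3868 − sin 0.2618) = 3.6448
y' = 3 − -3.0000·(cos 0.3868 − cos 0.2618) = 2.8806

(3.6448, 2.8806, 0.3868)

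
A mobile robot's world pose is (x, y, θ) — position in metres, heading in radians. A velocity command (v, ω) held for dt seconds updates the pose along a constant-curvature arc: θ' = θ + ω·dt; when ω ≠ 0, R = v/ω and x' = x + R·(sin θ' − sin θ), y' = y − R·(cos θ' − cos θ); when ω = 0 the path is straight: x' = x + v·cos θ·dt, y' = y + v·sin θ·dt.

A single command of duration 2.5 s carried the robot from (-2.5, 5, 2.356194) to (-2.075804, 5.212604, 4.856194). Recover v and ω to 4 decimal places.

v = -0.2500, ω = 1.0000

Δθ = 4.856194 − 2.356194 = 2.500000
ω = Δθ/dt = 2.500000/2.5 = 1.0000
R = Δx/(sin θ' − sin θ) = -0.2500
v = R·ω = -0.2500·1.0000 = -0.2500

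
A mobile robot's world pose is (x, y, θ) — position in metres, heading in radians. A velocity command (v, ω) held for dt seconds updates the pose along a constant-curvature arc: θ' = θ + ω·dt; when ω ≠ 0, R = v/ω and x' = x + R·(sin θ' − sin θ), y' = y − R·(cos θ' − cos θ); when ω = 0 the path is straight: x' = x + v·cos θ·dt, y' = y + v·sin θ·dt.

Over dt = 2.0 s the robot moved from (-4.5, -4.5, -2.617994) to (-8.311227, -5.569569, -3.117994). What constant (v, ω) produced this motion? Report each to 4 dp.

Δθ = -3.117994 − -2.617994 = -0.500000
ω = Δθ/dt = -0.500000/2.0 = -0.2500
R = Δx/(sin θ' − sin θ) = -8.0000
v = R·ω = -8.0000·-0.2500 = 2.0000

v = 2.0000, ω = -0.2500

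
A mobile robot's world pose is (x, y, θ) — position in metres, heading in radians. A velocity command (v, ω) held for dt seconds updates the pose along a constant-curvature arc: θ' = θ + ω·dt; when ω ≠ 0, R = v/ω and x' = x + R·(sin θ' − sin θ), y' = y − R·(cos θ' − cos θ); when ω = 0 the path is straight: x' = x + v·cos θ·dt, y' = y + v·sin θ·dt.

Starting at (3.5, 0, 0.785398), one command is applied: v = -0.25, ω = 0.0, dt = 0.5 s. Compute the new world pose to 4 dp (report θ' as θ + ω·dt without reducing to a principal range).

θ' = 0.7854 + 0.0·0.5 = 0.7854
ω = 0 → straight: x' = 3.5 + -0.25·cos(0.7854)·0.5 = 3.4116
y' = 0 + -0.25·sin(0.7854)·0.5 = -0.0884

(3.4116, -0.0884, 0.7854)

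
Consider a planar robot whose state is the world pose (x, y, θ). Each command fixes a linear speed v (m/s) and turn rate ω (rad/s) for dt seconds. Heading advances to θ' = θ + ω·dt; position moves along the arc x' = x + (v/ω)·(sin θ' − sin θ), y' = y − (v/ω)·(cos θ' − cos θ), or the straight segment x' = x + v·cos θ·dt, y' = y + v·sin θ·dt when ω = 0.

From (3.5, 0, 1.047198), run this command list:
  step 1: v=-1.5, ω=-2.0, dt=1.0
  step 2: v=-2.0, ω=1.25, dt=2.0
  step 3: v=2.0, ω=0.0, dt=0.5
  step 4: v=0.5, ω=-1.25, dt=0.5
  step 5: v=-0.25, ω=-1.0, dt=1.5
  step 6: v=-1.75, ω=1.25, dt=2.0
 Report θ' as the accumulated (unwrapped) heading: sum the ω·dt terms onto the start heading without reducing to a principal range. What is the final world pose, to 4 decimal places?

(-2.9746, -1.4300, 1.9222)

step 1: θ'=-0.9528 (R=0.7500) → pose (2.2392, -0.0596, -0.9528)
step 2: θ'=1.5472 (R=-1.6000) → pose (-0.6644, -0.9488, 1.5472)
step 3: θ'=1.5472 (straight) → pose (-0.6408, 0.0509, 1.5472)
step 4: θ'=0.9222 (R=-0.4000) → pose (-0.5597, 0.2831, 0.9222)
step 5: θ'=-0.5778 (R=0.2500) → pose (-0.8955, 0.2247, -0.5778)
step 6: θ'=1.9222 (R=-1.4000) → pose (-2.9746, -1.4300, 1.9222)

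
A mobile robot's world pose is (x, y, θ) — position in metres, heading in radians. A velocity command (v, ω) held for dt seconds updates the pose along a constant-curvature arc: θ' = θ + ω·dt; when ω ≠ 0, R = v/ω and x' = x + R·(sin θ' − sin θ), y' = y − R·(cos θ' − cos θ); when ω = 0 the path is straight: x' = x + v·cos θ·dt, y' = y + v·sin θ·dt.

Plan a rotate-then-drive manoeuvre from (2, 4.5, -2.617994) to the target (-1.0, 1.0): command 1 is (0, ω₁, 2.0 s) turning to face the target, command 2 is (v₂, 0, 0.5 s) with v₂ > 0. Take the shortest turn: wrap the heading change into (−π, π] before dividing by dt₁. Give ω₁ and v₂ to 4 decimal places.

heading to target = atan2(1−4.5, -1−2) = -2.2794
Δθ = wrap(-2.2794 − -2.6180) = 0.3386; ω₁ = Δθ/dt₁ = 0.1693
distance = √((-1−2)² + (1−4.5)²) = 4.6098; v₂ = distance/dt₂ = 9.2195

ω₁ = 0.1693, v₂ = 9.2195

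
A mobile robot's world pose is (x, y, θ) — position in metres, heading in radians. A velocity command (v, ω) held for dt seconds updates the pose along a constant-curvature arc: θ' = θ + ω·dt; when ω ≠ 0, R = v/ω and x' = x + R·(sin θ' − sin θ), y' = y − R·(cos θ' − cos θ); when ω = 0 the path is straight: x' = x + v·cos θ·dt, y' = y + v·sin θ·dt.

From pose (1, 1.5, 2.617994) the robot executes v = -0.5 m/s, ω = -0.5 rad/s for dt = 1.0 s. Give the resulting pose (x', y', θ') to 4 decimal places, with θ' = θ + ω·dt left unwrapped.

(1.3540, 1.1543, 2.1180)

θ' = 2.6180 + -0.5·1.0 = 2.1180
R = v/ω = -0.5/-0.5 = 1.0000
x' = 1 + 1.0000·(sin 2.1180 − sin 2.6180) = 1.3540
y' = 1.5 − 1.0000·(cos 2.1180 − cos 2.6180) = 1.1543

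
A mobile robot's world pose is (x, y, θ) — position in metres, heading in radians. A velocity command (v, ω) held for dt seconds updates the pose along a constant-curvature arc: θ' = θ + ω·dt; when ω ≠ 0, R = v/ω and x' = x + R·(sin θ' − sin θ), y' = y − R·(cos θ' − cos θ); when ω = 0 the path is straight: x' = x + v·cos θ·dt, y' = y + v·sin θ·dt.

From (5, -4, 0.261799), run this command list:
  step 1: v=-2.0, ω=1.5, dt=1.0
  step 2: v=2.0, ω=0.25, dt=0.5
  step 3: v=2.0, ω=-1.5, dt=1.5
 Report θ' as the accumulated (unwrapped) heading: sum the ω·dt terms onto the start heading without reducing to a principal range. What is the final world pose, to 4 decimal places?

step 1: θ'=1.7618 (R=-1.3333) → pose (4.0360, -5.5410, 1.7618)
step 2: θ'=1.8868 (R=8.0000) → pose (3.7854, -4.5736, 1.8868)
step 3: θ'=-0.3632 (R=-1.3333) → pose (5.5264, -2.9129, -0.3632)

(5.5264, -2.9129, -0.3632)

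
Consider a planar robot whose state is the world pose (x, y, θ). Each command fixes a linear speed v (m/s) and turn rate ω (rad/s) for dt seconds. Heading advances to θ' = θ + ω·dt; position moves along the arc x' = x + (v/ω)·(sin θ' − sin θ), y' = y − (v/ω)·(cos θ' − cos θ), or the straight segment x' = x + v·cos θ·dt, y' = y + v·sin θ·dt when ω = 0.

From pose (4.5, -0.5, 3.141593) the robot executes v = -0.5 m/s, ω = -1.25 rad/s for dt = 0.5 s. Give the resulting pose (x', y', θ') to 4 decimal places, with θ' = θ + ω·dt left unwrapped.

θ' = 3.1416 + -1.25·0.5 = 2.5166
R = v/ω = -0.5/-1.25 = 0.4000
x' = 4.5 + 0.4000·(sin 2.5166 − sin 3.1416) = 4.7340
y' = -0.5 − 0.4000·(cos 2.5166 − cos 3.1416) = -0.5756

(4.7340, -0.5756, 2.5166)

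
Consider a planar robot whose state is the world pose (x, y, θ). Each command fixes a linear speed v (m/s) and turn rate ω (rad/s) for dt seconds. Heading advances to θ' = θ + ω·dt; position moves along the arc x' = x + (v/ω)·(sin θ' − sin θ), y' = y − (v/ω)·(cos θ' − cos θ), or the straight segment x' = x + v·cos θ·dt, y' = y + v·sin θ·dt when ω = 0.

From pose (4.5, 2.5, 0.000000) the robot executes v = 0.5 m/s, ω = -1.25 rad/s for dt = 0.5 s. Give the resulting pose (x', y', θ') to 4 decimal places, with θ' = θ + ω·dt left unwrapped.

θ' = 0.0000 + -1.25·0.5 = -0.6250
R = v/ω = 0.5/-1.25 = -0.4000
x' = 4.5 + -0.4000·(sin -0.6250 − sin 0.0000) = 4.7340
y' = 2.5 − -0.4000·(cos -0.6250 − cos 0.0000) = 2.4244

(4.7340, 2.4244, -0.6250)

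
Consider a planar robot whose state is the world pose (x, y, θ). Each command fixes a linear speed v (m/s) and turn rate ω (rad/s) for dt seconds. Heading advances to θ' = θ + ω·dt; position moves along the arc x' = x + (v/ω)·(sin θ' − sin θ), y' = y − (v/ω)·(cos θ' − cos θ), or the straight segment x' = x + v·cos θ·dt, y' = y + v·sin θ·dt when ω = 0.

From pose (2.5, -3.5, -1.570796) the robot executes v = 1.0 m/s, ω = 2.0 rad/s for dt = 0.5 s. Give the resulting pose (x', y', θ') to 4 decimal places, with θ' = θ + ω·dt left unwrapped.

θ' = -1.5708 + 2.0·0.5 = -0.5708
R = v/ω = 1.0/2.0 = 0.5000
x' = 2.5 + 0.5000·(sin -0.5708 − sin -1.5708) = 2.7298
y' = -3.5 − 0.5000·(cos -0.5708 − cos -1.5708) = -3.9207

(2.7298, -3.9207, -0.5708)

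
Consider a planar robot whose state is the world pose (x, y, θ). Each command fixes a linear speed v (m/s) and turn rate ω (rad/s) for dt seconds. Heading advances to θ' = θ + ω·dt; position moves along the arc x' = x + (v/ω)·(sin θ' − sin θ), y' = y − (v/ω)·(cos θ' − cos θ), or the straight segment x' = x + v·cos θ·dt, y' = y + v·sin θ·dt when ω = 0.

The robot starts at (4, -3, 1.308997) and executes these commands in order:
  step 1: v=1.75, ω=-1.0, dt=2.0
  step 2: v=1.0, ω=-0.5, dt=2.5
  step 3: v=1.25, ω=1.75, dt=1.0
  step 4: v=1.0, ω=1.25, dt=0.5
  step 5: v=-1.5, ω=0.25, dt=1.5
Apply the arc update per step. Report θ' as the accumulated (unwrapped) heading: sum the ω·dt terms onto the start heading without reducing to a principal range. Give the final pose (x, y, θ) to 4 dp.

step 1: θ'=-0.6910 (R=-1.7500) → pose (6.8057, -2.1044, -0.6910)
step 2: θ'=-1.9410 (R=-2.0000) → pose (7.3955, -4.3692, -1.9410)
step 3: θ'=-0.1910 (R=0.7143) → pose (7.9258, -5.3289, -0.1910)
step 4: θ'=0.4340 (R=0.8000) → pose (8.4141, -5.2693, 0.4340)
step 5: θ'=0.8090 (R=-6.0000) → pose (6.5955, -6.5717, 0.8090)

(6.5955, -6.5717, 0.8090)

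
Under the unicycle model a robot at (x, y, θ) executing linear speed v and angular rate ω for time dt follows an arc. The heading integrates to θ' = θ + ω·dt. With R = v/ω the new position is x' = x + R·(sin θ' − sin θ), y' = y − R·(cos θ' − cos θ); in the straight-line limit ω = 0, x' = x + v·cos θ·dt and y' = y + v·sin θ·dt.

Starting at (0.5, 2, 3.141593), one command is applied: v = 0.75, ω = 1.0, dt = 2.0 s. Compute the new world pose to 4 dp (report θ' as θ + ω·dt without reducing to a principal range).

(-0.1820, 0.9379, 5.1416)

θ' = 3.1416 + 1.0·2.0 = 5.1416
R = v/ω = 0.75/1.0 = 0.7500
x' = 0.5 + 0.7500·(sin 5.1416 − sin 3.1416) = -0.1820
y' = 2 − 0.7500·(cos 5.1416 − cos 3.1416) = 0.9379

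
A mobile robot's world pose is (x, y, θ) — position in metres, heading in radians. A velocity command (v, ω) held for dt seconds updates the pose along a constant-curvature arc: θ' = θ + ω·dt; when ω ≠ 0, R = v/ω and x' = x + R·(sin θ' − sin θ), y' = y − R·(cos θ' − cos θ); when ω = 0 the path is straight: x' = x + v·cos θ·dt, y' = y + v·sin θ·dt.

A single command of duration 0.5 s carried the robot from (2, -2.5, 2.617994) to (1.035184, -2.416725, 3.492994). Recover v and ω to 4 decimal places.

Δθ = 3.492994 − 2.617994 = 0.875000
ω = Δθ/dt = 0.875000/0.5 = 1.7500
R = Δx/(sin θ' − sin θ) = 1.1429
v = R·ω = 1.1429·1.7500 = 2.0000

v = 2.0000, ω = 1.7500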